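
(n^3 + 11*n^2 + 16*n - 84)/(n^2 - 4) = (n^2 + 13*n + 42)/(n + 2)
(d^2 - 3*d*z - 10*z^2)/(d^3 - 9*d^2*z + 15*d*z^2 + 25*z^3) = (-d - 2*z)/(-d^2 + 4*d*z + 5*z^2)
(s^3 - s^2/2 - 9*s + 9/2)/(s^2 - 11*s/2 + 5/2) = (s^2 - 9)/(s - 5)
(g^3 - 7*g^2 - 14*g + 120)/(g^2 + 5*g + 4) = (g^2 - 11*g + 30)/(g + 1)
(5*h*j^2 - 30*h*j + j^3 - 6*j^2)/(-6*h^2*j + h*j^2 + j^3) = (5*h*j - 30*h + j^2 - 6*j)/(-6*h^2 + h*j + j^2)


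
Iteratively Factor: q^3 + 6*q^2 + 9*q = (q)*(q^2 + 6*q + 9) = q*(q + 3)*(q + 3)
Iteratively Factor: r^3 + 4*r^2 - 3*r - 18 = (r + 3)*(r^2 + r - 6) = (r + 3)^2*(r - 2)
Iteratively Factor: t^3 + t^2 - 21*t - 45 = (t + 3)*(t^2 - 2*t - 15) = (t + 3)^2*(t - 5)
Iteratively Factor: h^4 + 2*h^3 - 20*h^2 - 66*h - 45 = (h + 3)*(h^3 - h^2 - 17*h - 15) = (h - 5)*(h + 3)*(h^2 + 4*h + 3) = (h - 5)*(h + 3)^2*(h + 1)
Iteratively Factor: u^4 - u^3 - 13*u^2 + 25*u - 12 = (u - 1)*(u^3 - 13*u + 12) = (u - 1)*(u + 4)*(u^2 - 4*u + 3) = (u - 3)*(u - 1)*(u + 4)*(u - 1)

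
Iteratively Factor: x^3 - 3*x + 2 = (x - 1)*(x^2 + x - 2) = (x - 1)*(x + 2)*(x - 1)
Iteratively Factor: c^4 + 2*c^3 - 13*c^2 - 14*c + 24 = (c - 3)*(c^3 + 5*c^2 + 2*c - 8) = (c - 3)*(c + 2)*(c^2 + 3*c - 4) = (c - 3)*(c + 2)*(c + 4)*(c - 1)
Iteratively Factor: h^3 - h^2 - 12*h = (h - 4)*(h^2 + 3*h) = (h - 4)*(h + 3)*(h)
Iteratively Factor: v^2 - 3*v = (v - 3)*(v)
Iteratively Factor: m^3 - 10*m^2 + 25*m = (m)*(m^2 - 10*m + 25) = m*(m - 5)*(m - 5)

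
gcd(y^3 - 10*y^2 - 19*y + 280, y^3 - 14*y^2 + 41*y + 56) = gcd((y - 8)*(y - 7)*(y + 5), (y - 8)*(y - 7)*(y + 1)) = y^2 - 15*y + 56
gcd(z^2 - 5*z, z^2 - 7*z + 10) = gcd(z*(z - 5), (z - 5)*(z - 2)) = z - 5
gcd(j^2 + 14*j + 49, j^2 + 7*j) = j + 7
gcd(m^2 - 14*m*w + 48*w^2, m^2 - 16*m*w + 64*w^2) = -m + 8*w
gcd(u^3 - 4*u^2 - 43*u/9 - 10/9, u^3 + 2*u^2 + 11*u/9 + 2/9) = u^2 + u + 2/9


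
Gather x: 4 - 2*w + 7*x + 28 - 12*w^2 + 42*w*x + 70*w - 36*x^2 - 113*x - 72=-12*w^2 + 68*w - 36*x^2 + x*(42*w - 106) - 40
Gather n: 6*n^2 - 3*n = 6*n^2 - 3*n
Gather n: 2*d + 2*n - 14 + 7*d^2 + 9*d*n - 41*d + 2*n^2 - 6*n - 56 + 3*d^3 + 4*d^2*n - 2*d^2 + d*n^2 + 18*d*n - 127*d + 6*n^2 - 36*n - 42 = 3*d^3 + 5*d^2 - 166*d + n^2*(d + 8) + n*(4*d^2 + 27*d - 40) - 112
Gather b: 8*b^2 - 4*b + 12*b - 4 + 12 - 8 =8*b^2 + 8*b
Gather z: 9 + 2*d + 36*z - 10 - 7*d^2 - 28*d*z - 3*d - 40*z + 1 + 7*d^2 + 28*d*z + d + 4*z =0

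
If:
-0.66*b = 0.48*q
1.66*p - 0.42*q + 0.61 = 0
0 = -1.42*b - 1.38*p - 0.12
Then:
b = 0.41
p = -0.51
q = -0.57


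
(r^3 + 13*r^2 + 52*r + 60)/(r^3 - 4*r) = (r^2 + 11*r + 30)/(r*(r - 2))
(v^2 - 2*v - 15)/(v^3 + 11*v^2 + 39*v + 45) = (v - 5)/(v^2 + 8*v + 15)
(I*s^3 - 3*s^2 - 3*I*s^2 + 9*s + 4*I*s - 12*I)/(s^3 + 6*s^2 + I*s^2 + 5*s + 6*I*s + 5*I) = (I*s^3 - 3*s^2*(1 + I) + s*(9 + 4*I) - 12*I)/(s^3 + s^2*(6 + I) + s*(5 + 6*I) + 5*I)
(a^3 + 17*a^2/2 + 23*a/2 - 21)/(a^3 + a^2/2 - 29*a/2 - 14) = (a^2 + 5*a - 6)/(a^2 - 3*a - 4)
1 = 1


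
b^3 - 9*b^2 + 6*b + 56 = (b - 7)*(b - 4)*(b + 2)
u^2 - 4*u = u*(u - 4)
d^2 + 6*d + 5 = (d + 1)*(d + 5)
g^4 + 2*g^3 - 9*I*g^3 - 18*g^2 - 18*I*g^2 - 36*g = g*(g + 2)*(g - 6*I)*(g - 3*I)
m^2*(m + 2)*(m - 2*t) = m^4 - 2*m^3*t + 2*m^3 - 4*m^2*t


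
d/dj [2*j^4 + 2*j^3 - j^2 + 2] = 2*j*(4*j^2 + 3*j - 1)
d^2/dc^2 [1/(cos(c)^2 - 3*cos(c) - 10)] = (4*sin(c)^4 - 51*sin(c)^2 - 75*cos(c)/4 - 9*cos(3*c)/4 + 9)/(sin(c)^2 + 3*cos(c) + 9)^3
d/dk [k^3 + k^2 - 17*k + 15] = 3*k^2 + 2*k - 17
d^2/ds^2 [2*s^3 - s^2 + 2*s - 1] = 12*s - 2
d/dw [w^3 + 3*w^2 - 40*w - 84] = 3*w^2 + 6*w - 40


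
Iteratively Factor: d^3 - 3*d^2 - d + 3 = (d - 1)*(d^2 - 2*d - 3) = (d - 3)*(d - 1)*(d + 1)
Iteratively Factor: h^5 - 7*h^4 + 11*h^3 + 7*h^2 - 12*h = (h - 3)*(h^4 - 4*h^3 - h^2 + 4*h) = (h - 3)*(h - 1)*(h^3 - 3*h^2 - 4*h) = (h - 4)*(h - 3)*(h - 1)*(h^2 + h) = h*(h - 4)*(h - 3)*(h - 1)*(h + 1)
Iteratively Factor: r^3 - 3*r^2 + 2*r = (r - 1)*(r^2 - 2*r) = r*(r - 1)*(r - 2)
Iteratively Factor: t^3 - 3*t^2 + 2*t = (t - 1)*(t^2 - 2*t) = t*(t - 1)*(t - 2)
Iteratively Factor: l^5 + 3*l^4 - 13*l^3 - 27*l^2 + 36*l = (l + 3)*(l^4 - 13*l^2 + 12*l) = (l + 3)*(l + 4)*(l^3 - 4*l^2 + 3*l) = l*(l + 3)*(l + 4)*(l^2 - 4*l + 3) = l*(l - 1)*(l + 3)*(l + 4)*(l - 3)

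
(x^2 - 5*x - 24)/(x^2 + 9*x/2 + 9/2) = 2*(x - 8)/(2*x + 3)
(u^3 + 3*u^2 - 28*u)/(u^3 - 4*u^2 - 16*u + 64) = u*(u + 7)/(u^2 - 16)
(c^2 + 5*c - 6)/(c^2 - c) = (c + 6)/c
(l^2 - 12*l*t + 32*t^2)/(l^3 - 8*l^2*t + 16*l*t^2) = (-l + 8*t)/(l*(-l + 4*t))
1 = 1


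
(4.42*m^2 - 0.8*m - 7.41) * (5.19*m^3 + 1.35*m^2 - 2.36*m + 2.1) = 22.9398*m^5 + 1.815*m^4 - 49.9691*m^3 + 1.1665*m^2 + 15.8076*m - 15.561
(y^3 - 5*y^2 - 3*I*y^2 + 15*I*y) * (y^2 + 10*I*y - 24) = y^5 - 5*y^4 + 7*I*y^4 + 6*y^3 - 35*I*y^3 - 30*y^2 + 72*I*y^2 - 360*I*y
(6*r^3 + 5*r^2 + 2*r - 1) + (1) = 6*r^3 + 5*r^2 + 2*r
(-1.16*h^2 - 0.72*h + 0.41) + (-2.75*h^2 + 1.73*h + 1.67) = -3.91*h^2 + 1.01*h + 2.08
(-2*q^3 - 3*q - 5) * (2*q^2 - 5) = -4*q^5 + 4*q^3 - 10*q^2 + 15*q + 25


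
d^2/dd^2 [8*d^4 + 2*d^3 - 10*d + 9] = 12*d*(8*d + 1)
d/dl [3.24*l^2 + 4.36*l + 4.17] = 6.48*l + 4.36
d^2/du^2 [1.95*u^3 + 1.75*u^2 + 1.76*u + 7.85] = 11.7*u + 3.5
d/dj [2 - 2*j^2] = -4*j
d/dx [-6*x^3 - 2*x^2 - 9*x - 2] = -18*x^2 - 4*x - 9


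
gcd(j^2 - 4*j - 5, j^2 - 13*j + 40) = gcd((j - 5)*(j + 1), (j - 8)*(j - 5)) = j - 5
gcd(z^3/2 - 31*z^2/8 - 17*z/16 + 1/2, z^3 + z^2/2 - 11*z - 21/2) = 1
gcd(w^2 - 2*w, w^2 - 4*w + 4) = w - 2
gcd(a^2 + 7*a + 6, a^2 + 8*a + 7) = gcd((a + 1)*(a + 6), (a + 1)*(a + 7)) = a + 1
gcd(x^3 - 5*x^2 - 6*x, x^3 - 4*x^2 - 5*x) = x^2 + x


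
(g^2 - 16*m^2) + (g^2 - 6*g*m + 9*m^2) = 2*g^2 - 6*g*m - 7*m^2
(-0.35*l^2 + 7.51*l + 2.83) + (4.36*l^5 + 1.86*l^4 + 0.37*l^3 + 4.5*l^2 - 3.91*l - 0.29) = 4.36*l^5 + 1.86*l^4 + 0.37*l^3 + 4.15*l^2 + 3.6*l + 2.54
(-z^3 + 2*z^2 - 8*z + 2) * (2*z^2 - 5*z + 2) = -2*z^5 + 9*z^4 - 28*z^3 + 48*z^2 - 26*z + 4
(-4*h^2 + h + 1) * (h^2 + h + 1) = -4*h^4 - 3*h^3 - 2*h^2 + 2*h + 1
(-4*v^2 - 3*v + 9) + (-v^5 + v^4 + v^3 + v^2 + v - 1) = -v^5 + v^4 + v^3 - 3*v^2 - 2*v + 8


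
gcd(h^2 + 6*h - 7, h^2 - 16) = 1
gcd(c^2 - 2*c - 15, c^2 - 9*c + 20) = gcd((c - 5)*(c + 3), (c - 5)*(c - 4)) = c - 5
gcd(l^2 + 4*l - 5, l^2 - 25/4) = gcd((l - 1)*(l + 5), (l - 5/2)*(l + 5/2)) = 1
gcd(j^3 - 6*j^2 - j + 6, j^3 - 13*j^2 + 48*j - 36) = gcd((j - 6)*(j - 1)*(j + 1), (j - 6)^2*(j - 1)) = j^2 - 7*j + 6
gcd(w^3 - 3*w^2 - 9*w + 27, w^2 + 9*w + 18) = w + 3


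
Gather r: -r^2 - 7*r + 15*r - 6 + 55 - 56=-r^2 + 8*r - 7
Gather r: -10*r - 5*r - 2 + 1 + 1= -15*r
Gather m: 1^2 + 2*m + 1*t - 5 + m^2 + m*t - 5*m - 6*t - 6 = m^2 + m*(t - 3) - 5*t - 10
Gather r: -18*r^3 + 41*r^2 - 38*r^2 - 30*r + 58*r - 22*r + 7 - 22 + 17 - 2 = -18*r^3 + 3*r^2 + 6*r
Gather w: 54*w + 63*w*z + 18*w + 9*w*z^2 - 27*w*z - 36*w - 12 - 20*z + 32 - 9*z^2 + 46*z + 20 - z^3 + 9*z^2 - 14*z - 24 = w*(9*z^2 + 36*z + 36) - z^3 + 12*z + 16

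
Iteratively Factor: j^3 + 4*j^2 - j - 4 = (j + 1)*(j^2 + 3*j - 4) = (j + 1)*(j + 4)*(j - 1)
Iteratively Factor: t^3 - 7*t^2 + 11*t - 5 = (t - 1)*(t^2 - 6*t + 5) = (t - 1)^2*(t - 5)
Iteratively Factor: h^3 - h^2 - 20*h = (h - 5)*(h^2 + 4*h) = h*(h - 5)*(h + 4)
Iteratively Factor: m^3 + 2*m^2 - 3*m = (m + 3)*(m^2 - m) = (m - 1)*(m + 3)*(m)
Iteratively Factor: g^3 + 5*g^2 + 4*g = (g + 1)*(g^2 + 4*g) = g*(g + 1)*(g + 4)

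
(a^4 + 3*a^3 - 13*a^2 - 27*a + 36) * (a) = a^5 + 3*a^4 - 13*a^3 - 27*a^2 + 36*a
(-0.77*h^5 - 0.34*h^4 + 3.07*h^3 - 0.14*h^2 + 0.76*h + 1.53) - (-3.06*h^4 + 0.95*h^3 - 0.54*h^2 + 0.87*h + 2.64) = -0.77*h^5 + 2.72*h^4 + 2.12*h^3 + 0.4*h^2 - 0.11*h - 1.11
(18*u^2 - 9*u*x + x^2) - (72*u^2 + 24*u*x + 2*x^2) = -54*u^2 - 33*u*x - x^2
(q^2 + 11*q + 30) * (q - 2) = q^3 + 9*q^2 + 8*q - 60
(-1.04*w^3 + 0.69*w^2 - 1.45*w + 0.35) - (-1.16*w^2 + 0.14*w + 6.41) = -1.04*w^3 + 1.85*w^2 - 1.59*w - 6.06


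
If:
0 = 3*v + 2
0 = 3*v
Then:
No Solution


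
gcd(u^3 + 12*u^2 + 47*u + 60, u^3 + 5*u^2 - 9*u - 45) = u^2 + 8*u + 15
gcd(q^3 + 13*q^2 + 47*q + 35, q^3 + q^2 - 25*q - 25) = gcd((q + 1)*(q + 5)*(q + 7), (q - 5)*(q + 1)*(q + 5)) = q^2 + 6*q + 5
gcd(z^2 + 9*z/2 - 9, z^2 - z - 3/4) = z - 3/2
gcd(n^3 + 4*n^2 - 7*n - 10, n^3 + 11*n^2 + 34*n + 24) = n + 1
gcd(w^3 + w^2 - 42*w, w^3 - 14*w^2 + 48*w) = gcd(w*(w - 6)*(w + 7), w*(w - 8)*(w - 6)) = w^2 - 6*w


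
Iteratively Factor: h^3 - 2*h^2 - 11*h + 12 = (h + 3)*(h^2 - 5*h + 4) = (h - 1)*(h + 3)*(h - 4)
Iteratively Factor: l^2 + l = (l + 1)*(l)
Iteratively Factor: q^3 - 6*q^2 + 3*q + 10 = (q + 1)*(q^2 - 7*q + 10) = (q - 5)*(q + 1)*(q - 2)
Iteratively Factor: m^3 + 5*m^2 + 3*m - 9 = (m + 3)*(m^2 + 2*m - 3) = (m - 1)*(m + 3)*(m + 3)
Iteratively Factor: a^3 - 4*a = (a + 2)*(a^2 - 2*a) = (a - 2)*(a + 2)*(a)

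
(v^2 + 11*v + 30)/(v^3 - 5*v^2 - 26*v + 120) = (v + 6)/(v^2 - 10*v + 24)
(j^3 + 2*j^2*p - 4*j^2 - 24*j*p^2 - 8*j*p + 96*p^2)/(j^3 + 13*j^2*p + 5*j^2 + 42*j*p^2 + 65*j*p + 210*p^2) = (j^2 - 4*j*p - 4*j + 16*p)/(j^2 + 7*j*p + 5*j + 35*p)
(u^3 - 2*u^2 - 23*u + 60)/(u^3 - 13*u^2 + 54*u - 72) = (u + 5)/(u - 6)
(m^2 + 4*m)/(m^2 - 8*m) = (m + 4)/(m - 8)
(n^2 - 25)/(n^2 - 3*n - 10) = (n + 5)/(n + 2)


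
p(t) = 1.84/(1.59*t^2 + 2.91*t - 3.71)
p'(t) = 1.84*(-3.18*t - 2.91)/(1.59*t^2 + 2.91*t - 3.71)^2 = (-5.8512*t - 5.3544)/(1.59*t^2 + 2.91*t - 3.71)^2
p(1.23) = 0.81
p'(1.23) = -2.43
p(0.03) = -0.51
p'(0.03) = -0.42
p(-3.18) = 0.59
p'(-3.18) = 1.37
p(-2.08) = -0.64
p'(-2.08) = 0.82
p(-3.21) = 0.55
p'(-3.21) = 1.21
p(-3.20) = 0.56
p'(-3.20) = 1.26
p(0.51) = -1.02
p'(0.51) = -2.54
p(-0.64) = -0.37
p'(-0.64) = -0.07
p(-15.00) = 0.01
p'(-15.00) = 0.00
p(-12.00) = 0.01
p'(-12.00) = 0.00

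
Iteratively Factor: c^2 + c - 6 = (c + 3)*(c - 2)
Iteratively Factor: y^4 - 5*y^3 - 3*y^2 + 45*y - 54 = (y - 3)*(y^3 - 2*y^2 - 9*y + 18) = (y - 3)*(y - 2)*(y^2 - 9) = (y - 3)*(y - 2)*(y + 3)*(y - 3)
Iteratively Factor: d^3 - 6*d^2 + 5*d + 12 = (d + 1)*(d^2 - 7*d + 12) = (d - 4)*(d + 1)*(d - 3)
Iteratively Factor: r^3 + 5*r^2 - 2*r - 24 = (r + 4)*(r^2 + r - 6) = (r - 2)*(r + 4)*(r + 3)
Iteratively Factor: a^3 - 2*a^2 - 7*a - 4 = (a - 4)*(a^2 + 2*a + 1) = (a - 4)*(a + 1)*(a + 1)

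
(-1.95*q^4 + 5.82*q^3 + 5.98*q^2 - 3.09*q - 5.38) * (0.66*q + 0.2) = -1.287*q^5 + 3.4512*q^4 + 5.1108*q^3 - 0.8434*q^2 - 4.1688*q - 1.076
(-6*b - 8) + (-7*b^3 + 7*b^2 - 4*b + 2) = -7*b^3 + 7*b^2 - 10*b - 6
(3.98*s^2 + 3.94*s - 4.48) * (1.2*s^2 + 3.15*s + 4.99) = 4.776*s^4 + 17.265*s^3 + 26.8952*s^2 + 5.5486*s - 22.3552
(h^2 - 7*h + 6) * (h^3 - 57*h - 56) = h^5 - 7*h^4 - 51*h^3 + 343*h^2 + 50*h - 336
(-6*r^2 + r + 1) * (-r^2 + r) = 6*r^4 - 7*r^3 + r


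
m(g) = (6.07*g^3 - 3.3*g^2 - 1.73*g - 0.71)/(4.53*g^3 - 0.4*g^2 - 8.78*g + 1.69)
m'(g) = (-13.59*g^2 + 0.8*g + 8.78)*(6.07*g^3 - 3.3*g^2 - 1.73*g - 0.71)/(4.53*g^3 - 0.4*g^2 - 8.78*g + 1.69)^2 + (18.21*g^2 - 6.6*g - 1.73)/(4.53*g^3 - 0.4*g^2 - 8.78*g + 1.69)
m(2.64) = 1.41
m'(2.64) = -0.18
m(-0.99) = -1.45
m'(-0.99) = 5.43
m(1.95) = 1.71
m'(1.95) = -0.95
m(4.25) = 1.31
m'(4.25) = -0.02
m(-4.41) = 1.62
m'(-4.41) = 0.11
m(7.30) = 1.29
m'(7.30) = 0.00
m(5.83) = 1.29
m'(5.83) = -0.00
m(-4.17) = 1.65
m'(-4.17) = 0.13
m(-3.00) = 1.93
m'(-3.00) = 0.43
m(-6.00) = 1.51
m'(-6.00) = 0.04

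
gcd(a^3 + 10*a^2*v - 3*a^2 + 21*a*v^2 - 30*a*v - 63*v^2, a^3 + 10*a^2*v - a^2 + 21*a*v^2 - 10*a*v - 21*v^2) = a^2 + 10*a*v + 21*v^2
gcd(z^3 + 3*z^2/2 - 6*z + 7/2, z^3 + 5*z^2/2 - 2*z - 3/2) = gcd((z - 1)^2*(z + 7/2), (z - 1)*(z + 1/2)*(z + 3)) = z - 1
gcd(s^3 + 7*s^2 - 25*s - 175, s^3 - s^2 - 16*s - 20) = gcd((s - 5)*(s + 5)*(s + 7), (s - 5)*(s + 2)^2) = s - 5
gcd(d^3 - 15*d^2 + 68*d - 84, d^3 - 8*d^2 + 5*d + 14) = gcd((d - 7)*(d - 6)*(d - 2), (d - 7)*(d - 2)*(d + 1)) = d^2 - 9*d + 14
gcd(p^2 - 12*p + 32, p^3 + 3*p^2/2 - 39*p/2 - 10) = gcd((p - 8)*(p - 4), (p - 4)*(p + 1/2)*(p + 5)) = p - 4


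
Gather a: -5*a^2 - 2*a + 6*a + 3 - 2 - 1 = -5*a^2 + 4*a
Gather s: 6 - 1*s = 6 - s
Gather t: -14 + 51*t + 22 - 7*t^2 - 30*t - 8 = -7*t^2 + 21*t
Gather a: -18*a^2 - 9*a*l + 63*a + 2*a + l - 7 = -18*a^2 + a*(65 - 9*l) + l - 7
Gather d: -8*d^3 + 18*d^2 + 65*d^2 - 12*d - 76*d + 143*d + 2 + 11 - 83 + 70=-8*d^3 + 83*d^2 + 55*d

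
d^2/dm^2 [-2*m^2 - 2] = -4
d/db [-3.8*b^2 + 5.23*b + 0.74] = 5.23 - 7.6*b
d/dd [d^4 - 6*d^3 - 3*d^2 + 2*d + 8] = 4*d^3 - 18*d^2 - 6*d + 2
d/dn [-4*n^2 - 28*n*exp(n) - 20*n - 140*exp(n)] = -28*n*exp(n) - 8*n - 168*exp(n) - 20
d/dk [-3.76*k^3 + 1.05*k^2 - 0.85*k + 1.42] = -11.28*k^2 + 2.1*k - 0.85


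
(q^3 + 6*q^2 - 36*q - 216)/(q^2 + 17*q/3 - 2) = 3*(q^2 - 36)/(3*q - 1)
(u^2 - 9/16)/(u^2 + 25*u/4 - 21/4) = (u + 3/4)/(u + 7)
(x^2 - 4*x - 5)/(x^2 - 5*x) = (x + 1)/x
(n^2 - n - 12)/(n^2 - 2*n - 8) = (n + 3)/(n + 2)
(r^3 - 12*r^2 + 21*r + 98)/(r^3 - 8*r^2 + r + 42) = (r - 7)/(r - 3)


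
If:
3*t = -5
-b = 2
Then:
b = -2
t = -5/3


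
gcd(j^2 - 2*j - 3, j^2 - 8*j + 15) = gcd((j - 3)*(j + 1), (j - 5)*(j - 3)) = j - 3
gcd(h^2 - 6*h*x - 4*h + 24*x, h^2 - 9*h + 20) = h - 4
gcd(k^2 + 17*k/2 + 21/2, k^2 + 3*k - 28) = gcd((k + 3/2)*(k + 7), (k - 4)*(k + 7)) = k + 7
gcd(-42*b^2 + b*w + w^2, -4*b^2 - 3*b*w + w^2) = 1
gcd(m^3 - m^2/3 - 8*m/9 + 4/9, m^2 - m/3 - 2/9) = m - 2/3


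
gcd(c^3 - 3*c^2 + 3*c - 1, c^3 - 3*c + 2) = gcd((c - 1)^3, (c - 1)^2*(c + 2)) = c^2 - 2*c + 1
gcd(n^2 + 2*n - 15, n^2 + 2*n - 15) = n^2 + 2*n - 15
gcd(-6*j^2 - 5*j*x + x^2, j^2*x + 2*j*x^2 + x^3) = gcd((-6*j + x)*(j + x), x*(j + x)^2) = j + x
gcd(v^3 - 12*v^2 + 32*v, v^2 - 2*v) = v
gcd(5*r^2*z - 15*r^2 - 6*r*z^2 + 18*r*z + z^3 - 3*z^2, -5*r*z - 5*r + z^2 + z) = -5*r + z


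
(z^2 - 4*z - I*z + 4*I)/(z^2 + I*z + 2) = (z - 4)/(z + 2*I)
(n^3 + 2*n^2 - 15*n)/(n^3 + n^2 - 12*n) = (n + 5)/(n + 4)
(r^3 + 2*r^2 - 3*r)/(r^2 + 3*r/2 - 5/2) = 2*r*(r + 3)/(2*r + 5)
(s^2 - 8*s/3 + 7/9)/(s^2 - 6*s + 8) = (9*s^2 - 24*s + 7)/(9*(s^2 - 6*s + 8))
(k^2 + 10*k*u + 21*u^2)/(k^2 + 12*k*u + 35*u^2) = (k + 3*u)/(k + 5*u)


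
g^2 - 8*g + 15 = (g - 5)*(g - 3)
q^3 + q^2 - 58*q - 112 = (q - 8)*(q + 2)*(q + 7)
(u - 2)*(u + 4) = u^2 + 2*u - 8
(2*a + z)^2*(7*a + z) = 28*a^3 + 32*a^2*z + 11*a*z^2 + z^3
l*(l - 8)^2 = l^3 - 16*l^2 + 64*l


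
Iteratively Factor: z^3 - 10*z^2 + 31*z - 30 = (z - 3)*(z^2 - 7*z + 10) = (z - 3)*(z - 2)*(z - 5)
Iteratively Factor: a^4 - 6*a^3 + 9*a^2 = (a)*(a^3 - 6*a^2 + 9*a) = a*(a - 3)*(a^2 - 3*a) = a^2*(a - 3)*(a - 3)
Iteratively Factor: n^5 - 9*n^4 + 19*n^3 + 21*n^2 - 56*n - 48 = (n + 1)*(n^4 - 10*n^3 + 29*n^2 - 8*n - 48) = (n - 3)*(n + 1)*(n^3 - 7*n^2 + 8*n + 16) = (n - 3)*(n + 1)^2*(n^2 - 8*n + 16) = (n - 4)*(n - 3)*(n + 1)^2*(n - 4)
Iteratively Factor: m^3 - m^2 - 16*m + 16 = (m - 1)*(m^2 - 16) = (m - 1)*(m + 4)*(m - 4)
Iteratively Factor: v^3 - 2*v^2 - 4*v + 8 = (v - 2)*(v^2 - 4) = (v - 2)*(v + 2)*(v - 2)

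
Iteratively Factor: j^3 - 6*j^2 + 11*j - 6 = (j - 1)*(j^2 - 5*j + 6) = (j - 3)*(j - 1)*(j - 2)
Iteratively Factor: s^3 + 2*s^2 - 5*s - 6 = (s + 3)*(s^2 - s - 2) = (s - 2)*(s + 3)*(s + 1)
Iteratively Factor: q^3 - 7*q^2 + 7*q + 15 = (q - 5)*(q^2 - 2*q - 3) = (q - 5)*(q - 3)*(q + 1)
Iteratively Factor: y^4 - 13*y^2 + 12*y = (y + 4)*(y^3 - 4*y^2 + 3*y) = (y - 3)*(y + 4)*(y^2 - y) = (y - 3)*(y - 1)*(y + 4)*(y)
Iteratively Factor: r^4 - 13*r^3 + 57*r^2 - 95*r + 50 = (r - 5)*(r^3 - 8*r^2 + 17*r - 10) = (r - 5)*(r - 2)*(r^2 - 6*r + 5) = (r - 5)^2*(r - 2)*(r - 1)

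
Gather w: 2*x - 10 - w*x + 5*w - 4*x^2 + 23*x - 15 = w*(5 - x) - 4*x^2 + 25*x - 25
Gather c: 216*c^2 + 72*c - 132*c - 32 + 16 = 216*c^2 - 60*c - 16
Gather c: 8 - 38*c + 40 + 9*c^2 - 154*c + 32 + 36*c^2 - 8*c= 45*c^2 - 200*c + 80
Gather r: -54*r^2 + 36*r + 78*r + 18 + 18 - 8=-54*r^2 + 114*r + 28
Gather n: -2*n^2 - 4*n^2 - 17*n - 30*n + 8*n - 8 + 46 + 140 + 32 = -6*n^2 - 39*n + 210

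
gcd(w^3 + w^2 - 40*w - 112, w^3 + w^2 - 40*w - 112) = w^3 + w^2 - 40*w - 112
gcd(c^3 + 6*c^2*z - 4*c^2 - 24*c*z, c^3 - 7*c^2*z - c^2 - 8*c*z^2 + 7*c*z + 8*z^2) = 1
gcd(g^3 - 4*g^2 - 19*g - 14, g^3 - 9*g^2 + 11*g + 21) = g^2 - 6*g - 7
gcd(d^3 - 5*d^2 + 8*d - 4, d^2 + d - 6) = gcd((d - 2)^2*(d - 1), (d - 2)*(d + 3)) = d - 2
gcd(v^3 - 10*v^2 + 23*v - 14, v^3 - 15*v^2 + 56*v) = v - 7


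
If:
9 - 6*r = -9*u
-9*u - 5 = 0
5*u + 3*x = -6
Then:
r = 2/3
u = -5/9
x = -29/27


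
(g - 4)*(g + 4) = g^2 - 16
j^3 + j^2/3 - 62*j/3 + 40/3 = (j - 4)*(j - 2/3)*(j + 5)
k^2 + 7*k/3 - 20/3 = (k - 5/3)*(k + 4)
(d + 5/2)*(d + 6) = d^2 + 17*d/2 + 15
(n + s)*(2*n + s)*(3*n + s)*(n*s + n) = 6*n^4*s + 6*n^4 + 11*n^3*s^2 + 11*n^3*s + 6*n^2*s^3 + 6*n^2*s^2 + n*s^4 + n*s^3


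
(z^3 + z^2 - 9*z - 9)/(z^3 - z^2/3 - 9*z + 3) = 3*(z + 1)/(3*z - 1)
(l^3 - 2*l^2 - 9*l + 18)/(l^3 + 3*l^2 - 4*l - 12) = (l - 3)/(l + 2)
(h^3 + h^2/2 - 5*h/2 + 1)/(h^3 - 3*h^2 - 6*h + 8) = (h - 1/2)/(h - 4)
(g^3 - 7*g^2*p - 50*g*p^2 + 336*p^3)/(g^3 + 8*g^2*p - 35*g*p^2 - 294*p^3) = (g - 8*p)/(g + 7*p)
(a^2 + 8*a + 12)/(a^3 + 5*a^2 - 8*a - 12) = (a + 2)/(a^2 - a - 2)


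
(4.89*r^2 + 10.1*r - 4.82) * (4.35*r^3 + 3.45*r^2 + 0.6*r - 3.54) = 21.2715*r^5 + 60.8055*r^4 + 16.812*r^3 - 27.8796*r^2 - 38.646*r + 17.0628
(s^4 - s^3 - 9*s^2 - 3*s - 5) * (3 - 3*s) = -3*s^5 + 6*s^4 + 24*s^3 - 18*s^2 + 6*s - 15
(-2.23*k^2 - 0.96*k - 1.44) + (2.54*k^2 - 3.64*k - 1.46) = 0.31*k^2 - 4.6*k - 2.9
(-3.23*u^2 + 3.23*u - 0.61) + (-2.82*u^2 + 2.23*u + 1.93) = -6.05*u^2 + 5.46*u + 1.32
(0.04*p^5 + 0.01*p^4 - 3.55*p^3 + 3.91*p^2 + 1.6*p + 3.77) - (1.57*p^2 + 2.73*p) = 0.04*p^5 + 0.01*p^4 - 3.55*p^3 + 2.34*p^2 - 1.13*p + 3.77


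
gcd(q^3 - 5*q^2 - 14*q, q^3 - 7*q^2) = q^2 - 7*q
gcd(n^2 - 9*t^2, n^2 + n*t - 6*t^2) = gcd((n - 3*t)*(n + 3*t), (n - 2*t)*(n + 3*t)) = n + 3*t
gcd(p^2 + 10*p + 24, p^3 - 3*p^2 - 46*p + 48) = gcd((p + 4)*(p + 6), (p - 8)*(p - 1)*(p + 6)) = p + 6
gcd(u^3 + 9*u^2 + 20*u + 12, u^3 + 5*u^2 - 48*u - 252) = u + 6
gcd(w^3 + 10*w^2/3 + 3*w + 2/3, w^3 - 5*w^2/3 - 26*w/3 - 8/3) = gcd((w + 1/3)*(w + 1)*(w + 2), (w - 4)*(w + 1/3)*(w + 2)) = w^2 + 7*w/3 + 2/3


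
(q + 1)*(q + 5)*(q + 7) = q^3 + 13*q^2 + 47*q + 35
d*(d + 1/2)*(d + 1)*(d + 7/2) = d^4 + 5*d^3 + 23*d^2/4 + 7*d/4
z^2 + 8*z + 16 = (z + 4)^2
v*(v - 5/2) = v^2 - 5*v/2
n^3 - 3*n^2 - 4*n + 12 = (n - 3)*(n - 2)*(n + 2)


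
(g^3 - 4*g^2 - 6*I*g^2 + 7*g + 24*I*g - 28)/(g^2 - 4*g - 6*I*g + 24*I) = (g^2 - 6*I*g + 7)/(g - 6*I)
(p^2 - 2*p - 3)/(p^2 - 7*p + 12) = (p + 1)/(p - 4)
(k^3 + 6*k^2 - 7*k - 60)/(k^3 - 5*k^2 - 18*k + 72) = (k + 5)/(k - 6)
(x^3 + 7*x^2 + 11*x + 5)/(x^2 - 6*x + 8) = (x^3 + 7*x^2 + 11*x + 5)/(x^2 - 6*x + 8)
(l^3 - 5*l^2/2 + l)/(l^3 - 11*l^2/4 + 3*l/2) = 2*(2*l - 1)/(4*l - 3)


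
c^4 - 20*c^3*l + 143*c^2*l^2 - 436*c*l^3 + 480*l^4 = (c - 8*l)*(c - 5*l)*(c - 4*l)*(c - 3*l)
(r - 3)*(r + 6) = r^2 + 3*r - 18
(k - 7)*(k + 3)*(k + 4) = k^3 - 37*k - 84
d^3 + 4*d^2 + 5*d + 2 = (d + 1)^2*(d + 2)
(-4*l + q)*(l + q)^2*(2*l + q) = -8*l^4 - 18*l^3*q - 11*l^2*q^2 + q^4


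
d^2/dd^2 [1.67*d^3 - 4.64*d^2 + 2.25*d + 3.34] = 10.02*d - 9.28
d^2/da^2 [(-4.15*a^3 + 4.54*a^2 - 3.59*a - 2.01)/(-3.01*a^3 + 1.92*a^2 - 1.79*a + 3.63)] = (-34.298348*a^6 + 60.995844*a^5 + 784.94178*a^4 - 955.011264*a^3 + 608.200236*a^2 + 268.302996*a - 88.130076)/(27.270901*a^9 - 52.186176*a^8 + 81.940929*a^7 - 167.810985*a^6 + 174.599967*a^5 - 175.948974*a^4 + 199.57625*a^3 - 110.791593*a^2 + 70.759953*a - 47.832147)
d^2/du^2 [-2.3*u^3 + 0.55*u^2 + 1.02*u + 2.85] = 1.1 - 13.8*u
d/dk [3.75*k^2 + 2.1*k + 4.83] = 7.5*k + 2.1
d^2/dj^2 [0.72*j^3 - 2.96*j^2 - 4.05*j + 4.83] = 4.32*j - 5.92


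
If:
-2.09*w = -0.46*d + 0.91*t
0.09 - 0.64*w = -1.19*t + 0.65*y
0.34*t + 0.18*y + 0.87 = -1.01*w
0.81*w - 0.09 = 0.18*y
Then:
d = -3.13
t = -1.05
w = -0.23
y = -1.55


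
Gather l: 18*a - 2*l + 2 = 18*a - 2*l + 2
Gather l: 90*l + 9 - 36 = 90*l - 27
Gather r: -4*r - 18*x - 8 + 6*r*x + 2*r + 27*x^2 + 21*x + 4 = r*(6*x - 2) + 27*x^2 + 3*x - 4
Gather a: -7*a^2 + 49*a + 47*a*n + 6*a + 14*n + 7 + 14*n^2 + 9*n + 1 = -7*a^2 + a*(47*n + 55) + 14*n^2 + 23*n + 8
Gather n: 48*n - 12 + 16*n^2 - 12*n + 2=16*n^2 + 36*n - 10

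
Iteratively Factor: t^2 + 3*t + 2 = (t + 2)*(t + 1)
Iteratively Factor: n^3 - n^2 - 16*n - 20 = (n - 5)*(n^2 + 4*n + 4) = (n - 5)*(n + 2)*(n + 2)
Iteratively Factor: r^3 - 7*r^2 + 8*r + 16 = (r - 4)*(r^2 - 3*r - 4) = (r - 4)*(r + 1)*(r - 4)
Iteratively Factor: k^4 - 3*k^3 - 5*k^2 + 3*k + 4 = (k - 4)*(k^3 + k^2 - k - 1) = (k - 4)*(k - 1)*(k^2 + 2*k + 1) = (k - 4)*(k - 1)*(k + 1)*(k + 1)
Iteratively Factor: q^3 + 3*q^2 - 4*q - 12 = (q - 2)*(q^2 + 5*q + 6) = (q - 2)*(q + 2)*(q + 3)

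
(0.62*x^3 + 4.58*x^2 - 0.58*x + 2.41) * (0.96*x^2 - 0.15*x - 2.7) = 0.5952*x^5 + 4.3038*x^4 - 2.9178*x^3 - 9.9654*x^2 + 1.2045*x - 6.507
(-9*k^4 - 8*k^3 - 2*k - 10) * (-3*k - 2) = 27*k^5 + 42*k^4 + 16*k^3 + 6*k^2 + 34*k + 20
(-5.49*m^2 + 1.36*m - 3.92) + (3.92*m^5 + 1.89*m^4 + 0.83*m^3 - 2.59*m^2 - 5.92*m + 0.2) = 3.92*m^5 + 1.89*m^4 + 0.83*m^3 - 8.08*m^2 - 4.56*m - 3.72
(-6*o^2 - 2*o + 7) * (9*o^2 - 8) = -54*o^4 - 18*o^3 + 111*o^2 + 16*o - 56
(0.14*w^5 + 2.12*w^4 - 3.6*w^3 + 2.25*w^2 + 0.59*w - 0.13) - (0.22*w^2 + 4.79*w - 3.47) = 0.14*w^5 + 2.12*w^4 - 3.6*w^3 + 2.03*w^2 - 4.2*w + 3.34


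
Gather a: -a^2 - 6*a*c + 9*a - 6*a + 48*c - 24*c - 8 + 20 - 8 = -a^2 + a*(3 - 6*c) + 24*c + 4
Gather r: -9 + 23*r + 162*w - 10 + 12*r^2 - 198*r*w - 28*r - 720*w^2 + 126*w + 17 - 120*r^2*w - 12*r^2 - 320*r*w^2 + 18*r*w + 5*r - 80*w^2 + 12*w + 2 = -120*r^2*w + r*(-320*w^2 - 180*w) - 800*w^2 + 300*w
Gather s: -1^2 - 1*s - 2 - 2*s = -3*s - 3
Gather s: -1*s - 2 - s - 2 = -2*s - 4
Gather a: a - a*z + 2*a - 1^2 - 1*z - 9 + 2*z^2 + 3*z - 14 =a*(3 - z) + 2*z^2 + 2*z - 24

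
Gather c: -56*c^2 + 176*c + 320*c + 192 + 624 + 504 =-56*c^2 + 496*c + 1320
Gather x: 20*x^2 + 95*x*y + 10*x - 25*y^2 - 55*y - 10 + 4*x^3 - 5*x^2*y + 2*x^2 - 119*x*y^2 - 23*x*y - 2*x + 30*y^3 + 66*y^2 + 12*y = 4*x^3 + x^2*(22 - 5*y) + x*(-119*y^2 + 72*y + 8) + 30*y^3 + 41*y^2 - 43*y - 10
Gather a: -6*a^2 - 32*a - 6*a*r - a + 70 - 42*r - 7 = -6*a^2 + a*(-6*r - 33) - 42*r + 63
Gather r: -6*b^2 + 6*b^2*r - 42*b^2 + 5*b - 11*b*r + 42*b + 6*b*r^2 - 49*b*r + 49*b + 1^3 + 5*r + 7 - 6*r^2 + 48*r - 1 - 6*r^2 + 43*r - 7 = -48*b^2 + 96*b + r^2*(6*b - 12) + r*(6*b^2 - 60*b + 96)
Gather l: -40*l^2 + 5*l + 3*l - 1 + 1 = -40*l^2 + 8*l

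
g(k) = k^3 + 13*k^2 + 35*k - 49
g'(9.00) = 512.00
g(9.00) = 2048.00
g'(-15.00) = 320.00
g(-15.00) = -1024.00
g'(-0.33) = 26.75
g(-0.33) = -59.17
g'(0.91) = 61.14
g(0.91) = -5.63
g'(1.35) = 75.57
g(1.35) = 24.40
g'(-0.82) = 15.70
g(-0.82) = -69.51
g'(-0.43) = 24.37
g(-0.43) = -61.73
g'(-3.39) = -18.66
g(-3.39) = -57.21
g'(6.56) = 334.66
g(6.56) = 1022.34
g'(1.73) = 88.96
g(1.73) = 55.64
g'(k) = 3*k^2 + 26*k + 35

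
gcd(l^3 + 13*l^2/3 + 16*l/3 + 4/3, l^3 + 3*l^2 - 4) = l^2 + 4*l + 4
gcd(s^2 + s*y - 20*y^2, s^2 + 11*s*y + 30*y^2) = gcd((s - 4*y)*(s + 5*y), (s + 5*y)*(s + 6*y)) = s + 5*y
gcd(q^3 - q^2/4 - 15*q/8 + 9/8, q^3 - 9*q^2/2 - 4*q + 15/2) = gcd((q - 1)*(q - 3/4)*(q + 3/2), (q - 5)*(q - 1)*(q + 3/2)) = q^2 + q/2 - 3/2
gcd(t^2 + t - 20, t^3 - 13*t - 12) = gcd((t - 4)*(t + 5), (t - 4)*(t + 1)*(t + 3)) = t - 4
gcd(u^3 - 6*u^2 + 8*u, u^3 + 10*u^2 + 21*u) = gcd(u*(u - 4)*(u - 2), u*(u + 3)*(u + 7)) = u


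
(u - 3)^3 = u^3 - 9*u^2 + 27*u - 27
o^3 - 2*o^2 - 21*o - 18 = (o - 6)*(o + 1)*(o + 3)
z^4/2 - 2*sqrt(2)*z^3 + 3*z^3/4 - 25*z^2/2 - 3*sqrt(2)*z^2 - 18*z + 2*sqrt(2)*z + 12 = (z/2 + 1)*(z - 1/2)*(z - 6*sqrt(2))*(z + 2*sqrt(2))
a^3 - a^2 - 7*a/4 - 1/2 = (a - 2)*(a + 1/2)^2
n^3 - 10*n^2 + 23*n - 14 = (n - 7)*(n - 2)*(n - 1)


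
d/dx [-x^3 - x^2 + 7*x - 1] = -3*x^2 - 2*x + 7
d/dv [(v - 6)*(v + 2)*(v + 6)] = 3*v^2 + 4*v - 36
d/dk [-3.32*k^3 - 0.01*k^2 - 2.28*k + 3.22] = -9.96*k^2 - 0.02*k - 2.28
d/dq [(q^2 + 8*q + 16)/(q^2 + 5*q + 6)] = (-3*q^2 - 20*q - 32)/(q^4 + 10*q^3 + 37*q^2 + 60*q + 36)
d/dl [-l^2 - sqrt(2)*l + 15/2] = -2*l - sqrt(2)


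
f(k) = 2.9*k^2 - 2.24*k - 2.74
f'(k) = 5.8*k - 2.24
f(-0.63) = -0.18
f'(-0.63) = -5.89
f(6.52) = 105.94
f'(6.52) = 35.58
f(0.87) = -2.49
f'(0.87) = 2.81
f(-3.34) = 37.09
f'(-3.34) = -21.61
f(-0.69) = 0.19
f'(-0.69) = -6.24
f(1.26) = -0.96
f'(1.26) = 5.07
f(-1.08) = 3.06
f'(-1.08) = -8.50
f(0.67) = -2.94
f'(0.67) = 1.65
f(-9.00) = 252.32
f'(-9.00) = -54.44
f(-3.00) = 30.08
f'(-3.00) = -19.64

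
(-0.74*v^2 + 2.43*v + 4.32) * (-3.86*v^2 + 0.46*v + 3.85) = 2.8564*v^4 - 9.7202*v^3 - 18.4064*v^2 + 11.3427*v + 16.632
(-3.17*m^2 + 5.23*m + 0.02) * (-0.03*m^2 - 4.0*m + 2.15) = 0.0951*m^4 + 12.5231*m^3 - 27.7361*m^2 + 11.1645*m + 0.043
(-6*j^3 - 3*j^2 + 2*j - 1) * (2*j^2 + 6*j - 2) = -12*j^5 - 42*j^4 - 2*j^3 + 16*j^2 - 10*j + 2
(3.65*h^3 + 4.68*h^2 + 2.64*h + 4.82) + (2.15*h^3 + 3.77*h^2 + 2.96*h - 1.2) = 5.8*h^3 + 8.45*h^2 + 5.6*h + 3.62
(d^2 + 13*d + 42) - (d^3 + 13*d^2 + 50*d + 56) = -d^3 - 12*d^2 - 37*d - 14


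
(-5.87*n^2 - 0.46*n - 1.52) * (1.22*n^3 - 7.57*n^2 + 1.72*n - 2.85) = -7.1614*n^5 + 43.8747*n^4 - 8.4686*n^3 + 27.4447*n^2 - 1.3034*n + 4.332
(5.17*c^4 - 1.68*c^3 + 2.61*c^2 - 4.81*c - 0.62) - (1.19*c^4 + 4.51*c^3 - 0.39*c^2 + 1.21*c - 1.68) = 3.98*c^4 - 6.19*c^3 + 3.0*c^2 - 6.02*c + 1.06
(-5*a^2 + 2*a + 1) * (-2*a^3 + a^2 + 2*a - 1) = 10*a^5 - 9*a^4 - 10*a^3 + 10*a^2 - 1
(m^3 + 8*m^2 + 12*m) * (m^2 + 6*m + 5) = m^5 + 14*m^4 + 65*m^3 + 112*m^2 + 60*m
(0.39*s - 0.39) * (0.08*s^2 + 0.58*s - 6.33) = 0.0312*s^3 + 0.195*s^2 - 2.6949*s + 2.4687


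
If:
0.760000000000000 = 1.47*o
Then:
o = 0.52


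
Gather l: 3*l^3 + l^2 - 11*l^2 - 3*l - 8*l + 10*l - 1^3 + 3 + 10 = 3*l^3 - 10*l^2 - l + 12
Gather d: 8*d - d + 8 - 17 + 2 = 7*d - 7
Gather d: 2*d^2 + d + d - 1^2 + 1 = 2*d^2 + 2*d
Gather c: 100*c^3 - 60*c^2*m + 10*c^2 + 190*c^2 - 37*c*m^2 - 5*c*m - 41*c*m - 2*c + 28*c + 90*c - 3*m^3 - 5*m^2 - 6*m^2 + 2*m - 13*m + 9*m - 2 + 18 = 100*c^3 + c^2*(200 - 60*m) + c*(-37*m^2 - 46*m + 116) - 3*m^3 - 11*m^2 - 2*m + 16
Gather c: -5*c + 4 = 4 - 5*c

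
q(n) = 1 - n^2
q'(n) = -2*n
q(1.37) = -0.88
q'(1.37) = -2.74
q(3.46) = -10.97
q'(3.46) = -6.92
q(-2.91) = -7.47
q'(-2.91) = 5.82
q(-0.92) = 0.15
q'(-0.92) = 1.84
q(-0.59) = 0.65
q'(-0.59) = 1.18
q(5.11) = -25.11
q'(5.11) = -10.22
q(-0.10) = 0.99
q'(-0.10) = 0.20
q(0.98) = 0.04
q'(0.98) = -1.96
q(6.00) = -35.00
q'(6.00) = -12.00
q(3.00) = -8.00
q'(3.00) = -6.00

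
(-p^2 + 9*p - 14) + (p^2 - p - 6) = 8*p - 20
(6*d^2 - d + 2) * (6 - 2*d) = -12*d^3 + 38*d^2 - 10*d + 12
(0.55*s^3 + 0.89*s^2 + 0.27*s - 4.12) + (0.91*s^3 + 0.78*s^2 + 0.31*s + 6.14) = 1.46*s^3 + 1.67*s^2 + 0.58*s + 2.02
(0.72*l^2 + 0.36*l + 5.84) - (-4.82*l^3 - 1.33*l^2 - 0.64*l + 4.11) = 4.82*l^3 + 2.05*l^2 + 1.0*l + 1.73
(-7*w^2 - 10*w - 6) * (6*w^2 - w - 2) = -42*w^4 - 53*w^3 - 12*w^2 + 26*w + 12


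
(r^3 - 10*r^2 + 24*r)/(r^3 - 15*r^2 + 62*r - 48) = r*(r - 4)/(r^2 - 9*r + 8)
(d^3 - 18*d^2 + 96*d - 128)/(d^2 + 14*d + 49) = (d^3 - 18*d^2 + 96*d - 128)/(d^2 + 14*d + 49)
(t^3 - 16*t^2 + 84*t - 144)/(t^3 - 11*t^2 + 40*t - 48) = (t^2 - 12*t + 36)/(t^2 - 7*t + 12)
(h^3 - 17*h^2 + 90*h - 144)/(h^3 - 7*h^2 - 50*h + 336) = (h - 3)/(h + 7)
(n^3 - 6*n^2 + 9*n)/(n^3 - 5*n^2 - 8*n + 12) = n*(n^2 - 6*n + 9)/(n^3 - 5*n^2 - 8*n + 12)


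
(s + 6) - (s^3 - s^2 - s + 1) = -s^3 + s^2 + 2*s + 5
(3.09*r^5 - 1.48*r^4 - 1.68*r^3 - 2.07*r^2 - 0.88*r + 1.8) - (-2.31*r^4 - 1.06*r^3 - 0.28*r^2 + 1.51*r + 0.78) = 3.09*r^5 + 0.83*r^4 - 0.62*r^3 - 1.79*r^2 - 2.39*r + 1.02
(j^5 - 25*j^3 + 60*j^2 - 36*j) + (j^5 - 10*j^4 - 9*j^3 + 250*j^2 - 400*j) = 2*j^5 - 10*j^4 - 34*j^3 + 310*j^2 - 436*j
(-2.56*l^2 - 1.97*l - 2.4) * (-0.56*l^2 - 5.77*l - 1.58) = 1.4336*l^4 + 15.8744*l^3 + 16.7557*l^2 + 16.9606*l + 3.792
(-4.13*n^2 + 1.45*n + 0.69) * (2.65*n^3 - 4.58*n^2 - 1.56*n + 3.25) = -10.9445*n^5 + 22.7579*n^4 + 1.6303*n^3 - 18.8447*n^2 + 3.6361*n + 2.2425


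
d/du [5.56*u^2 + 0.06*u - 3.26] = 11.12*u + 0.06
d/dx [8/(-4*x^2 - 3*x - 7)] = 8*(8*x + 3)/(4*x^2 + 3*x + 7)^2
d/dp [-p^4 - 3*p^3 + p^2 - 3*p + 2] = -4*p^3 - 9*p^2 + 2*p - 3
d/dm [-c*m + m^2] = -c + 2*m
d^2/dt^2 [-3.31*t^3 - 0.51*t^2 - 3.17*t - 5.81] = -19.86*t - 1.02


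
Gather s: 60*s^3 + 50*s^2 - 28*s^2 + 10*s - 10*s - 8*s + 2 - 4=60*s^3 + 22*s^2 - 8*s - 2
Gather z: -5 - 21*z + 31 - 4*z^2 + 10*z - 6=-4*z^2 - 11*z + 20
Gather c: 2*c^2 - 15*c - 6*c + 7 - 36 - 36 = 2*c^2 - 21*c - 65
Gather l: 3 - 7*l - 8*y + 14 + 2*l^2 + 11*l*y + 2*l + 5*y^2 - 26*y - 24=2*l^2 + l*(11*y - 5) + 5*y^2 - 34*y - 7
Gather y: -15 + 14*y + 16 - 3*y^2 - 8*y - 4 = -3*y^2 + 6*y - 3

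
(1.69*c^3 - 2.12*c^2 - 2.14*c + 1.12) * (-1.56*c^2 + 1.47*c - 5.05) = -2.6364*c^5 + 5.7915*c^4 - 8.3125*c^3 + 5.813*c^2 + 12.4534*c - 5.656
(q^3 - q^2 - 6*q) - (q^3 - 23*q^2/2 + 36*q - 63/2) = 21*q^2/2 - 42*q + 63/2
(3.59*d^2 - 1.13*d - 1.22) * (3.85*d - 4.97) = 13.8215*d^3 - 22.1928*d^2 + 0.919099999999999*d + 6.0634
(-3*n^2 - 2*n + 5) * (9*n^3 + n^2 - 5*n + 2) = -27*n^5 - 21*n^4 + 58*n^3 + 9*n^2 - 29*n + 10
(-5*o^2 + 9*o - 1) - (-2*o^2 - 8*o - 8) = -3*o^2 + 17*o + 7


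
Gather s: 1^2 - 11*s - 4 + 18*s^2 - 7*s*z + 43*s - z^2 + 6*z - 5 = 18*s^2 + s*(32 - 7*z) - z^2 + 6*z - 8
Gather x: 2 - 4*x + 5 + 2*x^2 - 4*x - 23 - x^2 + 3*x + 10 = x^2 - 5*x - 6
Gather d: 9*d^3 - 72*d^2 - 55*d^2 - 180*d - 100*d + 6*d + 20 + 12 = 9*d^3 - 127*d^2 - 274*d + 32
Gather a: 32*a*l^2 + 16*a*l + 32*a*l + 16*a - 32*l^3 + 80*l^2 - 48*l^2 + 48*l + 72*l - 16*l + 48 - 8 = a*(32*l^2 + 48*l + 16) - 32*l^3 + 32*l^2 + 104*l + 40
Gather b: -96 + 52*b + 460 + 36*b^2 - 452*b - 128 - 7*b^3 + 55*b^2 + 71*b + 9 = -7*b^3 + 91*b^2 - 329*b + 245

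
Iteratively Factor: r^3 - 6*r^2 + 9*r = (r - 3)*(r^2 - 3*r) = r*(r - 3)*(r - 3)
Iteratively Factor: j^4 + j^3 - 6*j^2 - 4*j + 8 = (j - 1)*(j^3 + 2*j^2 - 4*j - 8) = (j - 1)*(j + 2)*(j^2 - 4) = (j - 2)*(j - 1)*(j + 2)*(j + 2)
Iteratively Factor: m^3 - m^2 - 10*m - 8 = (m + 1)*(m^2 - 2*m - 8) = (m + 1)*(m + 2)*(m - 4)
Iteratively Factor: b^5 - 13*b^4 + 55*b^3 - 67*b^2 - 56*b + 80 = (b - 1)*(b^4 - 12*b^3 + 43*b^2 - 24*b - 80) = (b - 5)*(b - 1)*(b^3 - 7*b^2 + 8*b + 16) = (b - 5)*(b - 4)*(b - 1)*(b^2 - 3*b - 4) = (b - 5)*(b - 4)*(b - 1)*(b + 1)*(b - 4)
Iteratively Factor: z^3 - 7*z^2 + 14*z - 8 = (z - 2)*(z^2 - 5*z + 4) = (z - 4)*(z - 2)*(z - 1)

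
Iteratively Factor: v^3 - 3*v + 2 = (v - 1)*(v^2 + v - 2) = (v - 1)^2*(v + 2)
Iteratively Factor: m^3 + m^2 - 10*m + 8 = (m - 1)*(m^2 + 2*m - 8) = (m - 2)*(m - 1)*(m + 4)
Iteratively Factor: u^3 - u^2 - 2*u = (u + 1)*(u^2 - 2*u) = u*(u + 1)*(u - 2)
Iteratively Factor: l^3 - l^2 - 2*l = (l + 1)*(l^2 - 2*l) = (l - 2)*(l + 1)*(l)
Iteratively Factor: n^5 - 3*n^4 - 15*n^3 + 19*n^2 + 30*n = (n + 1)*(n^4 - 4*n^3 - 11*n^2 + 30*n) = (n - 5)*(n + 1)*(n^3 + n^2 - 6*n) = (n - 5)*(n + 1)*(n + 3)*(n^2 - 2*n) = n*(n - 5)*(n + 1)*(n + 3)*(n - 2)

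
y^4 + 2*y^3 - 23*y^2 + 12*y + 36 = (y - 3)*(y - 2)*(y + 1)*(y + 6)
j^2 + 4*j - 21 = (j - 3)*(j + 7)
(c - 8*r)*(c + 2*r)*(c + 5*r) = c^3 - c^2*r - 46*c*r^2 - 80*r^3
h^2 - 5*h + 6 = (h - 3)*(h - 2)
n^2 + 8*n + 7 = (n + 1)*(n + 7)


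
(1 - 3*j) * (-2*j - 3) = 6*j^2 + 7*j - 3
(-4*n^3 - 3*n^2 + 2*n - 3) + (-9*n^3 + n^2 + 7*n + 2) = -13*n^3 - 2*n^2 + 9*n - 1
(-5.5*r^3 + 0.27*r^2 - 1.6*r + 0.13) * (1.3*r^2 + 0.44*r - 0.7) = -7.15*r^5 - 2.069*r^4 + 1.8888*r^3 - 0.724*r^2 + 1.1772*r - 0.091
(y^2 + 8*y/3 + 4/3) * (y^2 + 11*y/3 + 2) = y^4 + 19*y^3/3 + 118*y^2/9 + 92*y/9 + 8/3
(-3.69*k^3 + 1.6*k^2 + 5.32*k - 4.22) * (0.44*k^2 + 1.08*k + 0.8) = -1.6236*k^5 - 3.2812*k^4 + 1.1168*k^3 + 5.1688*k^2 - 0.3016*k - 3.376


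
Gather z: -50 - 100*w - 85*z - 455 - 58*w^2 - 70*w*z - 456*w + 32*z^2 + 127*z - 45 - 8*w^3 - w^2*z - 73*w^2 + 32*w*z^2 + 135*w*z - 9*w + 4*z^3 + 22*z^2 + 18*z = -8*w^3 - 131*w^2 - 565*w + 4*z^3 + z^2*(32*w + 54) + z*(-w^2 + 65*w + 60) - 550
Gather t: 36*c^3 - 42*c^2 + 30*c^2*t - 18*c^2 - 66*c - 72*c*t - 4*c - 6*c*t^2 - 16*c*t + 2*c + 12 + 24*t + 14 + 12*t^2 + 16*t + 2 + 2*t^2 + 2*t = 36*c^3 - 60*c^2 - 68*c + t^2*(14 - 6*c) + t*(30*c^2 - 88*c + 42) + 28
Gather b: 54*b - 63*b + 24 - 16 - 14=-9*b - 6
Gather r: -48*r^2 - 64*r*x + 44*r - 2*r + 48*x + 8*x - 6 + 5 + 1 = -48*r^2 + r*(42 - 64*x) + 56*x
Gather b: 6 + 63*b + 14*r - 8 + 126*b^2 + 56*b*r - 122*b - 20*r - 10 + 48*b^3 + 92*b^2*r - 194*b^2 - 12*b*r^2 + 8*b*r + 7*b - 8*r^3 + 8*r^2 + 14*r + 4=48*b^3 + b^2*(92*r - 68) + b*(-12*r^2 + 64*r - 52) - 8*r^3 + 8*r^2 + 8*r - 8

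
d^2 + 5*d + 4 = (d + 1)*(d + 4)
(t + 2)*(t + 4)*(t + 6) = t^3 + 12*t^2 + 44*t + 48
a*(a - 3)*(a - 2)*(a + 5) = a^4 - 19*a^2 + 30*a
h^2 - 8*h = h*(h - 8)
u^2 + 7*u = u*(u + 7)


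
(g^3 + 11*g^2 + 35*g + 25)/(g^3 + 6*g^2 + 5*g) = (g + 5)/g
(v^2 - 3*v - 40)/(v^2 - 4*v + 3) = (v^2 - 3*v - 40)/(v^2 - 4*v + 3)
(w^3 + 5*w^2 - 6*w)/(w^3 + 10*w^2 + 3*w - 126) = w*(w - 1)/(w^2 + 4*w - 21)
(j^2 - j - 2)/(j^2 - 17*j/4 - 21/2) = 4*(-j^2 + j + 2)/(-4*j^2 + 17*j + 42)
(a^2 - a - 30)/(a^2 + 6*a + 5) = (a - 6)/(a + 1)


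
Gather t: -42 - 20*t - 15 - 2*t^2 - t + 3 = -2*t^2 - 21*t - 54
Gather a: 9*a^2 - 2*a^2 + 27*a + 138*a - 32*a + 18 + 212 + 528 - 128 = 7*a^2 + 133*a + 630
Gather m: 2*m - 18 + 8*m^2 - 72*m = 8*m^2 - 70*m - 18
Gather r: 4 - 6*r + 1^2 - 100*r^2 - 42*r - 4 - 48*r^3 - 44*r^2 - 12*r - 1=-48*r^3 - 144*r^2 - 60*r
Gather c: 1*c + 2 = c + 2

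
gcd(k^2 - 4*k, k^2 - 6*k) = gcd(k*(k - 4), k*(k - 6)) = k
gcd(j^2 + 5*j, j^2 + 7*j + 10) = j + 5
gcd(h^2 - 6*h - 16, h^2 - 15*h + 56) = h - 8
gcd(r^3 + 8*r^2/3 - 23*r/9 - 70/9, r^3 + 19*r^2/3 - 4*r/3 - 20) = r^2 + r/3 - 10/3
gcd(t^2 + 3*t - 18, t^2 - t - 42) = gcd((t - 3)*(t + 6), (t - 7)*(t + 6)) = t + 6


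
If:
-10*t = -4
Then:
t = 2/5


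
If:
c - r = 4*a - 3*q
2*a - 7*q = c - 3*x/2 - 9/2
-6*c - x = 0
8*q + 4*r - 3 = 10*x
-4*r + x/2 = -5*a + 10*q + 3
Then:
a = 5937/5408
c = 219/5408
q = 1215/1352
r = -8949/5408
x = -657/2704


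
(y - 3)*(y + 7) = y^2 + 4*y - 21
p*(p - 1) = p^2 - p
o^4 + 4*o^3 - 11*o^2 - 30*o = o*(o - 3)*(o + 2)*(o + 5)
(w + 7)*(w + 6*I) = w^2 + 7*w + 6*I*w + 42*I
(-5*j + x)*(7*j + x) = -35*j^2 + 2*j*x + x^2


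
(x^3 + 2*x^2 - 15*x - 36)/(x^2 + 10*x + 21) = (x^2 - x - 12)/(x + 7)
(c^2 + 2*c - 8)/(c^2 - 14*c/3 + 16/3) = 3*(c + 4)/(3*c - 8)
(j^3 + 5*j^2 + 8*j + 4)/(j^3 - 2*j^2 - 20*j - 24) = (j + 1)/(j - 6)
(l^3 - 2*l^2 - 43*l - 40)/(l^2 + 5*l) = l - 7 - 8/l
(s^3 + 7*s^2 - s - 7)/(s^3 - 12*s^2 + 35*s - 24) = (s^2 + 8*s + 7)/(s^2 - 11*s + 24)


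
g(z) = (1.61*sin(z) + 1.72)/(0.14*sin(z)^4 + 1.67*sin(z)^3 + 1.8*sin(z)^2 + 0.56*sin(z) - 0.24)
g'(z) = (1.61*sin(z) + 1.72)*(-0.56*sin(z)^3*cos(z) - 5.01*sin(z)^2*cos(z) - 3.6*sin(z)*cos(z) - 0.56*cos(z))/(0.14*sin(z)^4 + 1.67*sin(z)^3 + 1.8*sin(z)^2 + 0.56*sin(z) - 0.24)^2 + 1.61*cos(z)/(0.14*sin(z)^4 + 1.67*sin(z)^3 + 1.8*sin(z)^2 + 0.56*sin(z) - 0.24) = -(0.6762*sin(z)^4 + 6.3406*sin(z)^3 + 11.5152*sin(z)^2 + 6.192*sin(z) + 1.3496)*cos(z)/(0.14*sin(z)^4 + 1.67*sin(z)^3 + 1.8*sin(z)^2 + 0.56*sin(z) - 0.24)^2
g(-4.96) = 0.90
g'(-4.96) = -0.45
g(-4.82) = 0.86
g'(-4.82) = -0.18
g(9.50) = -5.87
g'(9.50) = 12.70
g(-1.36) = -0.29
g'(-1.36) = -0.83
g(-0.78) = -2.03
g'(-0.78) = -5.49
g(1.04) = 1.14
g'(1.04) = -1.34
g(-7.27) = -1.06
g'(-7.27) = -3.67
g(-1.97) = -0.55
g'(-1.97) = 1.96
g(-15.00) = -2.43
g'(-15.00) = 5.63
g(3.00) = -16.18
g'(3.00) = 168.81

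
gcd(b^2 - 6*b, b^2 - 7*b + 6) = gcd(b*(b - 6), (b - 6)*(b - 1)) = b - 6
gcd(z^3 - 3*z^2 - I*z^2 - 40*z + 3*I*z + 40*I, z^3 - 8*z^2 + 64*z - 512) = z - 8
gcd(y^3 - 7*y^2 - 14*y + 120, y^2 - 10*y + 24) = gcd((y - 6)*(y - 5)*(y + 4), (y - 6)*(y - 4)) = y - 6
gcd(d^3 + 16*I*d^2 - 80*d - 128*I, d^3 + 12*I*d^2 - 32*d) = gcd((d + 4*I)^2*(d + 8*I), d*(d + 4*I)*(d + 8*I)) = d^2 + 12*I*d - 32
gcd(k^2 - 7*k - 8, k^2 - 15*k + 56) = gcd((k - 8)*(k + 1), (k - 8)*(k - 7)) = k - 8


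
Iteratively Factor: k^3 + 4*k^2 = (k)*(k^2 + 4*k) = k*(k + 4)*(k)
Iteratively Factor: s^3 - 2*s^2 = (s)*(s^2 - 2*s) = s^2*(s - 2)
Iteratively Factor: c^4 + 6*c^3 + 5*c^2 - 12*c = (c)*(c^3 + 6*c^2 + 5*c - 12) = c*(c + 3)*(c^2 + 3*c - 4) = c*(c - 1)*(c + 3)*(c + 4)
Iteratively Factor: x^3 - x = (x + 1)*(x^2 - x) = x*(x + 1)*(x - 1)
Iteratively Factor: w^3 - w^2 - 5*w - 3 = (w + 1)*(w^2 - 2*w - 3) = (w + 1)^2*(w - 3)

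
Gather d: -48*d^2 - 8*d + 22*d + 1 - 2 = -48*d^2 + 14*d - 1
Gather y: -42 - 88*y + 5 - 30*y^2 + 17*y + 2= -30*y^2 - 71*y - 35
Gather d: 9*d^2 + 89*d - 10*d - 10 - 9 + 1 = 9*d^2 + 79*d - 18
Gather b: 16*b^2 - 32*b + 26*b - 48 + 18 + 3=16*b^2 - 6*b - 27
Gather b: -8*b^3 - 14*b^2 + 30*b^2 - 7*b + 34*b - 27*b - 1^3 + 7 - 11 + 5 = -8*b^3 + 16*b^2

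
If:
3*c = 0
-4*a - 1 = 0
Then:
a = -1/4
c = 0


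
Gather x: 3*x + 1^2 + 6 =3*x + 7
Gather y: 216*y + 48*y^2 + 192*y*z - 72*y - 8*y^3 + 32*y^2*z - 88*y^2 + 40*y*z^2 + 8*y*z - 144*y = -8*y^3 + y^2*(32*z - 40) + y*(40*z^2 + 200*z)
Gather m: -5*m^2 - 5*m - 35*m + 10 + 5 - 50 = -5*m^2 - 40*m - 35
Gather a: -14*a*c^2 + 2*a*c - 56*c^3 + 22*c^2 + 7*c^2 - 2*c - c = a*(-14*c^2 + 2*c) - 56*c^3 + 29*c^2 - 3*c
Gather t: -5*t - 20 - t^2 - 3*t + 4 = -t^2 - 8*t - 16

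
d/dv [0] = 0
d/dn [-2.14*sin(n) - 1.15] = -2.14*cos(n)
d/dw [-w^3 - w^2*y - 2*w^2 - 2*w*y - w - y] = -3*w^2 - 2*w*y - 4*w - 2*y - 1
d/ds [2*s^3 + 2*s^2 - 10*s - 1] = 6*s^2 + 4*s - 10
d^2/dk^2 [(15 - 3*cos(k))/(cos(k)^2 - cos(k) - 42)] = 3*(-9*sin(k)^4*cos(k) + 19*sin(k)^4 - 895*sin(k)^2 - 7561*cos(k)/4 - 273*cos(3*k)/4 + cos(5*k)/2 + 362)/(sin(k)^2 + cos(k) + 41)^3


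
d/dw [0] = 0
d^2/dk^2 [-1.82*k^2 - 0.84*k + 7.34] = -3.64000000000000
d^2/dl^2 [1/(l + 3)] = 2/(l + 3)^3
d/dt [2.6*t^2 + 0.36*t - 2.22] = 5.2*t + 0.36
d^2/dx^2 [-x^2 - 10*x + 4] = -2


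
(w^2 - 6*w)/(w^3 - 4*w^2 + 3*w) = (w - 6)/(w^2 - 4*w + 3)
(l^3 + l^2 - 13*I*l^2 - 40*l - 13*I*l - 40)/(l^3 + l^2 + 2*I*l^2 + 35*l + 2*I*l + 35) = (l - 8*I)/(l + 7*I)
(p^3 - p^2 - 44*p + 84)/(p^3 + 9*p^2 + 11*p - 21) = (p^2 - 8*p + 12)/(p^2 + 2*p - 3)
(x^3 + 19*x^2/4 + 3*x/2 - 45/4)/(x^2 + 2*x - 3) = (4*x^2 + 7*x - 15)/(4*(x - 1))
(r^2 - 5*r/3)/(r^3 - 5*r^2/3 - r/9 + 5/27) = 9*r/(9*r^2 - 1)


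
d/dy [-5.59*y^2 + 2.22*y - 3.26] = 2.22 - 11.18*y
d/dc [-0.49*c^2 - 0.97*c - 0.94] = -0.98*c - 0.97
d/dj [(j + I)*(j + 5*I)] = 2*j + 6*I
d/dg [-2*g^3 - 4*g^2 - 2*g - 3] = -6*g^2 - 8*g - 2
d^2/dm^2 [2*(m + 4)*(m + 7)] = 4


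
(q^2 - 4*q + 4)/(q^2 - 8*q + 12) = (q - 2)/(q - 6)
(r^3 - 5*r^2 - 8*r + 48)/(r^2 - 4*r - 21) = (r^2 - 8*r + 16)/(r - 7)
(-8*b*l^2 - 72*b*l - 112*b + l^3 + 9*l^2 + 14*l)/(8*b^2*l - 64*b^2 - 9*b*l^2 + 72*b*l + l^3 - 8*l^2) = (-l^2 - 9*l - 14)/(b*l - 8*b - l^2 + 8*l)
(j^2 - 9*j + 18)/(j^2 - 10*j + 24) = (j - 3)/(j - 4)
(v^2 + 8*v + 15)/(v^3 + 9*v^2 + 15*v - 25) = (v + 3)/(v^2 + 4*v - 5)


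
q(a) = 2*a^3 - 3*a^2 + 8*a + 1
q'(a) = 6*a^2 - 6*a + 8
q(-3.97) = -203.18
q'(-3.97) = 126.39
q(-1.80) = -34.78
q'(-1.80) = 38.24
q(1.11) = 8.92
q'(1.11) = 8.73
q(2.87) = 46.53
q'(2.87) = 40.20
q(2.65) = 38.35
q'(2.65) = 34.24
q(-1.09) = -13.87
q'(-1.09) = 21.67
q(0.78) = 6.36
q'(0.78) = 6.97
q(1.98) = 20.60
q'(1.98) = 19.64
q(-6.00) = -587.00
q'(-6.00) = 260.00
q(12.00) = 3121.00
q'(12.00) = 800.00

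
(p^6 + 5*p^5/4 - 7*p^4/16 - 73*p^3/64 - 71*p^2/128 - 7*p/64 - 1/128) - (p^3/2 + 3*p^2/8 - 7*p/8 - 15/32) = p^6 + 5*p^5/4 - 7*p^4/16 - 105*p^3/64 - 119*p^2/128 + 49*p/64 + 59/128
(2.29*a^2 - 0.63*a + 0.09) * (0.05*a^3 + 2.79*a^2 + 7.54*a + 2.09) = 0.1145*a^5 + 6.3576*a^4 + 15.5134*a^3 + 0.286999999999999*a^2 - 0.6381*a + 0.1881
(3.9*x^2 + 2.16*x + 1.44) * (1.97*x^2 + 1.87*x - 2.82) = 7.683*x^4 + 11.5482*x^3 - 4.122*x^2 - 3.3984*x - 4.0608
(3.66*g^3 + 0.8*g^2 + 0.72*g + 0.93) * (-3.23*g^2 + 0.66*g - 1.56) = -11.8218*g^5 - 0.1684*g^4 - 7.5072*g^3 - 3.7767*g^2 - 0.5094*g - 1.4508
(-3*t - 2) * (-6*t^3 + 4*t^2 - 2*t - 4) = 18*t^4 - 2*t^2 + 16*t + 8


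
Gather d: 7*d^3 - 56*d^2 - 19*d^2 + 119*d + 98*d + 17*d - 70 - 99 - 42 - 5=7*d^3 - 75*d^2 + 234*d - 216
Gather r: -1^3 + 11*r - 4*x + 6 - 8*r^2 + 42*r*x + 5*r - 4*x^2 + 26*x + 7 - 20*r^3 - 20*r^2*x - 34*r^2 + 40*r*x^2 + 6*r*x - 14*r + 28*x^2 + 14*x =-20*r^3 + r^2*(-20*x - 42) + r*(40*x^2 + 48*x + 2) + 24*x^2 + 36*x + 12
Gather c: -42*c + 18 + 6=24 - 42*c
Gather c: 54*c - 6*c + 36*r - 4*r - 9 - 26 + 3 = 48*c + 32*r - 32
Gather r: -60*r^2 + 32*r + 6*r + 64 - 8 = -60*r^2 + 38*r + 56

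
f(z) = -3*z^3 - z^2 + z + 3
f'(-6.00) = -311.00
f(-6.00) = 609.00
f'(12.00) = -1319.00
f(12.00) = -5313.00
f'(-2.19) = -37.78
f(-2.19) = 27.52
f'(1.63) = -26.17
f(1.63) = -11.02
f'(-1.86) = -26.42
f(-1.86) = 16.98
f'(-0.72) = -2.23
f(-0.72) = 2.88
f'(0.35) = -0.80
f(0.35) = 3.10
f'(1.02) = -10.40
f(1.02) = -0.20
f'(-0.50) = -0.25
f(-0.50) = 2.62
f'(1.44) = -20.54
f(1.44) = -6.59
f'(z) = -9*z^2 - 2*z + 1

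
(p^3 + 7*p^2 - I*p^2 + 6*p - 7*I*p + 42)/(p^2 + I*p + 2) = (p^2 + p*(7 - 3*I) - 21*I)/(p - I)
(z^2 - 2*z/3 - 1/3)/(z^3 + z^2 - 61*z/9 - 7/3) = 3*(z - 1)/(3*z^2 + 2*z - 21)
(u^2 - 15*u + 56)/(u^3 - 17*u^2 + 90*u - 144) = (u - 7)/(u^2 - 9*u + 18)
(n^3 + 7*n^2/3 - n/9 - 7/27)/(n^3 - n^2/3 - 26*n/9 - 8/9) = (9*n^2 + 18*n - 7)/(3*(3*n^2 - 2*n - 8))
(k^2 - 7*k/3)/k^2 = (k - 7/3)/k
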